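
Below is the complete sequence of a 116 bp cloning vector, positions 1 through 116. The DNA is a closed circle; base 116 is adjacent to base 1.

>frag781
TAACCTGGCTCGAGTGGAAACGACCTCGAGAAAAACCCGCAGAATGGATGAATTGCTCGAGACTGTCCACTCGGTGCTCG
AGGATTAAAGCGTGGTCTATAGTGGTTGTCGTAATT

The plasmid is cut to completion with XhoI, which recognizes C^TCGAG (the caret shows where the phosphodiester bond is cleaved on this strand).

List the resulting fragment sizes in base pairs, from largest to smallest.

48, 31, 21, 16 bp

XhoI sites (CTCGAG) start at positions 9, 25, 56, 77.
XhoI cuts after the first base of each site, so after positions 9, 25, 56, 77.
Circular molecule, 4 cuts → 4 fragments:
  10–25 → 16 bp
  26–56 → 31 bp
  57–77 → 21 bp
  78–116 then 1–9 → 39 + 9 = 48 bp
Sorted largest to smallest: 48, 31, 21, 16 bp.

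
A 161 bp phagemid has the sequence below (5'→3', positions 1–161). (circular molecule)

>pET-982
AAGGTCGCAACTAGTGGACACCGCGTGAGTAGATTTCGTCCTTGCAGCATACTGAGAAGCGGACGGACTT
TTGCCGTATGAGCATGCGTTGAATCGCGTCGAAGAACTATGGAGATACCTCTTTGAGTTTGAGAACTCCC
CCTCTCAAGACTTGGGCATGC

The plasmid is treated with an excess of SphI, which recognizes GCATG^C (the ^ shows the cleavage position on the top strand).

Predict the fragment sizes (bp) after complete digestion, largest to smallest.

87, 74 bp

SphI sites (GCATGC) start at positions 82, 156.
SphI cuts after base 5 of each site (before the last base), so after positions 86, 160.
Circular molecule, 2 cuts → 2 fragments:
  87–160 → 74 bp
  161–161 then 1–86 → 1 + 86 = 87 bp
Sorted largest to smallest: 87, 74 bp.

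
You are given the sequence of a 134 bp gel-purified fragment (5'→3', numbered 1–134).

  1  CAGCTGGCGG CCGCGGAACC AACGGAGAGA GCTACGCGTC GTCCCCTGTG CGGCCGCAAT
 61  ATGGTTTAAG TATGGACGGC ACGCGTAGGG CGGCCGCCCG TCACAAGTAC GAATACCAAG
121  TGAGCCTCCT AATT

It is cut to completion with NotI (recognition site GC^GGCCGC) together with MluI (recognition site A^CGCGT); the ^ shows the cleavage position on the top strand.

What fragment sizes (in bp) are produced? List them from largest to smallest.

43, 30, 26, 17, 10, 8 bp

NotI sites (GCGGCCGC) start at positions 7, 50, 90.
NotI cuts after base 2 of each site, so after positions 8, 51, 91.
MluI sites (ACGCGT) start at positions 34, 81.
MluI cuts after the first base of each site, so after positions 34, 81.
Combined cut positions: 8, 34, 51, 81, 91.
Linear molecule, 5 cuts → 6 fragments:
  1–8 → 8 bp
  9–34 → 26 bp
  35–51 → 17 bp
  52–81 → 30 bp
  82–91 → 10 bp
  92–134 → 43 bp
Sorted largest to smallest: 43, 30, 26, 17, 10, 8 bp.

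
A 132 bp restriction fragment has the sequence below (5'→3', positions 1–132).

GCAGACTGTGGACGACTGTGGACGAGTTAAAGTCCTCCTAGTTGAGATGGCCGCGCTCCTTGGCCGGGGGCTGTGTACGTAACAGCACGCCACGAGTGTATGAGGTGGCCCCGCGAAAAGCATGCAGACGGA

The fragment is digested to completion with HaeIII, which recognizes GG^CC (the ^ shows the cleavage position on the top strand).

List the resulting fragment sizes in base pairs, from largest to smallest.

50, 45, 24, 13 bp

HaeIII sites (GGCC) start at positions 49, 62, 107.
HaeIII cuts after base 2 of each site, so after positions 50, 63, 108.
Linear molecule, 3 cuts → 4 fragments:
  1–50 → 50 bp
  51–63 → 13 bp
  64–108 → 45 bp
  109–132 → 24 bp
Sorted largest to smallest: 50, 45, 24, 13 bp.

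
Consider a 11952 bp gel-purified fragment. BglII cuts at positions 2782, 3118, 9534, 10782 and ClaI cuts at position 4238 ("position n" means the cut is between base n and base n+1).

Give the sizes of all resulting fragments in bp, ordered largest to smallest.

5296, 2782, 1248, 1170, 1120, 336 bp

Combined cut positions (sorted): 2782, 3118, 4238, 9534, 10782.
Linear molecule, 5 cuts → 6 fragments:
  2782 − 0 = 2782 bp
  3118 − 2782 = 336 bp
  4238 − 3118 = 1120 bp
  9534 − 4238 = 5296 bp
  10782 − 9534 = 1248 bp
  11952 − 10782 = 1170 bp
Sorted largest to smallest: 5296, 2782, 1248, 1170, 1120, 336 bp.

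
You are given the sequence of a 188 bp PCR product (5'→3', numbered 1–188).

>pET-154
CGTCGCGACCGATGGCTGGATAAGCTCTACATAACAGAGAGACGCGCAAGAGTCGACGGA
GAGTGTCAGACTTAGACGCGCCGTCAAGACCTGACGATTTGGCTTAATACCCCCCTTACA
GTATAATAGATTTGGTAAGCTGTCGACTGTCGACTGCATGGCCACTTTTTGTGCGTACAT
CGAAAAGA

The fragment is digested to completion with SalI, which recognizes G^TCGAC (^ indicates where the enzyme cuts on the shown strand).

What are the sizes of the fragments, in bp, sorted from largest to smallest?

90, 52, 39, 7 bp

SalI sites (GTCGAC) start at positions 52, 142, 149.
SalI cuts after the first base of each site, so after positions 52, 142, 149.
Linear molecule, 3 cuts → 4 fragments:
  1–52 → 52 bp
  53–142 → 90 bp
  143–149 → 7 bp
  150–188 → 39 bp
Sorted largest to smallest: 90, 52, 39, 7 bp.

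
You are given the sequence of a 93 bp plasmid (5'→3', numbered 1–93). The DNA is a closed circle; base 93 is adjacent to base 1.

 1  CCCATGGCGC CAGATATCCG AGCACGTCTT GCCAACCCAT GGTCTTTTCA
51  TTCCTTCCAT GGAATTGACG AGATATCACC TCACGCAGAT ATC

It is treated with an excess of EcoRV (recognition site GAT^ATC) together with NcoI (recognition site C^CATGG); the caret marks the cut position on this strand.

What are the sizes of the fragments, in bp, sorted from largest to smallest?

EcoRV sites (GATATC) start at positions 13, 72, 88.
EcoRV cuts after base 3 of each site, so after positions 15, 74, 90.
NcoI sites (CCATGG) start at positions 2, 37, 57.
NcoI cuts after the first base of each site, so after positions 2, 37, 57.
Combined cut positions: 2, 15, 37, 57, 74, 90.
Circular molecule, 6 cuts → 6 fragments:
  3–15 → 13 bp
  16–37 → 22 bp
  38–57 → 20 bp
  58–74 → 17 bp
  75–90 → 16 bp
  91–93 then 1–2 → 3 + 2 = 5 bp
Sorted largest to smallest: 22, 20, 17, 16, 13, 5 bp.

22, 20, 17, 16, 13, 5 bp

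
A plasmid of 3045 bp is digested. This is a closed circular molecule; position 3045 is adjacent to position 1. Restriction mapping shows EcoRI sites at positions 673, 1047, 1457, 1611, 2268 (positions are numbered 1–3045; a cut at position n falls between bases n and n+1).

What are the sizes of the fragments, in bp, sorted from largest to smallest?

Circular molecule, 5 cuts → 5 fragments:
  1047 − 673 = 374 bp
  1457 − 1047 = 410 bp
  1611 − 1457 = 154 bp
  2268 − 1611 = 657 bp
  wrap: 3045 − 2268 + 673 = 1450 bp
Sorted largest to smallest: 1450, 657, 410, 374, 154 bp.

1450, 657, 410, 374, 154 bp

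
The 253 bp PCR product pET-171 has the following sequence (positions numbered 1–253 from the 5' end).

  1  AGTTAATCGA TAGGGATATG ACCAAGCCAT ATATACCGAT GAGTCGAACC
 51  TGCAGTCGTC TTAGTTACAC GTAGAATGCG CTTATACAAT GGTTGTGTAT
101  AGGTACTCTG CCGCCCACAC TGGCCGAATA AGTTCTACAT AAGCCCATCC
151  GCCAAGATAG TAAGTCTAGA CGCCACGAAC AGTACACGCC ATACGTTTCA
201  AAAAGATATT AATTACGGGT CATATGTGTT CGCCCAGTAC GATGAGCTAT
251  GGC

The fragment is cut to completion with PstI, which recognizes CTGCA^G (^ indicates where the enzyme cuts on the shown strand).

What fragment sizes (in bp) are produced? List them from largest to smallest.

The PstI site (CTGCAG) starts at position 50.
PstI cuts after base 5 of each site (before the last base), so after position 54.
Linear molecule, 1 cut → 2 fragments:
  1–54 → 54 bp
  55–253 → 199 bp
Sorted largest to smallest: 199, 54 bp.

199, 54 bp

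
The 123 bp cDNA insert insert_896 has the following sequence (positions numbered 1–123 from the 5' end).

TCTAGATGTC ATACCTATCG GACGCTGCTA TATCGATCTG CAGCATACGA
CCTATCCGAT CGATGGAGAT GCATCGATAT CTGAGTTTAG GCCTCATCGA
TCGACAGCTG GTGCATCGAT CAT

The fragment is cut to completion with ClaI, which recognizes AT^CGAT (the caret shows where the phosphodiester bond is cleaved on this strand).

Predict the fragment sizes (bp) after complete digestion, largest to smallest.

33, 27, 23, 19, 14, 7 bp

ClaI sites (ATCGAT) start at positions 32, 59, 73, 96, 115.
ClaI cuts after base 2 of each site, so after positions 33, 60, 74, 97, 116.
Linear molecule, 5 cuts → 6 fragments:
  1–33 → 33 bp
  34–60 → 27 bp
  61–74 → 14 bp
  75–97 → 23 bp
  98–116 → 19 bp
  117–123 → 7 bp
Sorted largest to smallest: 33, 27, 23, 19, 14, 7 bp.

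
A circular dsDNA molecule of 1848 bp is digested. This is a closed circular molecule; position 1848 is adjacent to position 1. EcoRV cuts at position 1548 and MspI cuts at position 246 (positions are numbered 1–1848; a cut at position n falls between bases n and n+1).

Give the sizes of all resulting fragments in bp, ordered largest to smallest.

1302, 546 bp

Combined cut positions (sorted): 246, 1548.
Circular molecule, 2 cuts → 2 fragments:
  1548 − 246 = 1302 bp
  wrap: 1848 − 1548 + 246 = 546 bp
Sorted largest to smallest: 1302, 546 bp.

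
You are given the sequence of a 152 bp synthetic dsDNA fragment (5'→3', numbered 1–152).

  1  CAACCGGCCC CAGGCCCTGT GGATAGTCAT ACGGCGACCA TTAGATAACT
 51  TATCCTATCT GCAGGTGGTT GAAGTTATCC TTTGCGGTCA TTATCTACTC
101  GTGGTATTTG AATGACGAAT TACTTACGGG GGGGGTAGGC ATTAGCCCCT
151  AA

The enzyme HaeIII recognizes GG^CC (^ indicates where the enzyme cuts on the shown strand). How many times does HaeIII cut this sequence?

2

GGCC occurs starting at positions 6, 13.
HaeIII cuts at 2 sites.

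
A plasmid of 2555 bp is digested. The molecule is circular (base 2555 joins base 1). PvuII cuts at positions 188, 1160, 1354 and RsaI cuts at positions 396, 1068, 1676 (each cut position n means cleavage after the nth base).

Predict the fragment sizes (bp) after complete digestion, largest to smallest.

Combined cut positions (sorted): 188, 396, 1068, 1160, 1354, 1676.
Circular molecule, 6 cuts → 6 fragments:
  396 − 188 = 208 bp
  1068 − 396 = 672 bp
  1160 − 1068 = 92 bp
  1354 − 1160 = 194 bp
  1676 − 1354 = 322 bp
  wrap: 2555 − 1676 + 188 = 1067 bp
Sorted largest to smallest: 1067, 672, 322, 208, 194, 92 bp.

1067, 672, 322, 208, 194, 92 bp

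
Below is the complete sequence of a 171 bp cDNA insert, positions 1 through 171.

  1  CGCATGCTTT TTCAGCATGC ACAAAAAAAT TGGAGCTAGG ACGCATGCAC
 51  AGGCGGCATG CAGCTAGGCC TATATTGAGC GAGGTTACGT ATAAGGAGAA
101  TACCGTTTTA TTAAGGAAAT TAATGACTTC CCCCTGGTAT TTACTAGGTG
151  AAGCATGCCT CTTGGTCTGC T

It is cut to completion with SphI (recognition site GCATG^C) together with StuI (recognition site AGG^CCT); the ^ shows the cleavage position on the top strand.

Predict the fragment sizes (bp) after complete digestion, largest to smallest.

SphI sites (GCATGC) start at positions 2, 15, 43, 56, 153.
SphI cuts after base 5 of each site (before the last base), so after positions 6, 19, 47, 60, 157.
The StuI site (AGGCCT) starts at position 66.
StuI cuts after base 3 of each site, so after position 68.
Combined cut positions: 6, 19, 47, 60, 68, 157.
Linear molecule, 6 cuts → 7 fragments:
  1–6 → 6 bp
  7–19 → 13 bp
  20–47 → 28 bp
  48–60 → 13 bp
  61–68 → 8 bp
  69–157 → 89 bp
  158–171 → 14 bp
Sorted largest to smallest: 89, 28, 14, 13, 13, 8, 6 bp.

89, 28, 14, 13, 13, 8, 6 bp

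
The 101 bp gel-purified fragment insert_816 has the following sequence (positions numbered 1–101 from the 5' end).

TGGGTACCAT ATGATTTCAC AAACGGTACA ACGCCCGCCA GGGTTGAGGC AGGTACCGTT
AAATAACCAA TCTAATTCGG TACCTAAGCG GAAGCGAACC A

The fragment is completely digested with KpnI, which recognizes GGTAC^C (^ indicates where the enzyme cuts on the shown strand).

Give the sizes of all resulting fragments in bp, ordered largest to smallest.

49, 27, 18, 7 bp

KpnI sites (GGTACC) start at positions 3, 52, 79.
KpnI cuts after base 5 of each site (before the last base), so after positions 7, 56, 83.
Linear molecule, 3 cuts → 4 fragments:
  1–7 → 7 bp
  8–56 → 49 bp
  57–83 → 27 bp
  84–101 → 18 bp
Sorted largest to smallest: 49, 27, 18, 7 bp.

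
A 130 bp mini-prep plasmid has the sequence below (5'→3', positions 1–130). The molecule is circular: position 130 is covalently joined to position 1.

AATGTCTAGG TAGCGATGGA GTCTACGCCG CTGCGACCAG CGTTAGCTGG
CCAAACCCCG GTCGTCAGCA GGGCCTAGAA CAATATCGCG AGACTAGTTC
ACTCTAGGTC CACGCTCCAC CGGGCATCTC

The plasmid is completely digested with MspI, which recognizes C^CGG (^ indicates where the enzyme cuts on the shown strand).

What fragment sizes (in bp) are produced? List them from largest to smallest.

68, 62 bp

MspI sites (CCGG) start at positions 58, 120.
MspI cuts after the first base of each site, so after positions 58, 120.
Circular molecule, 2 cuts → 2 fragments:
  59–120 → 62 bp
  121–130 then 1–58 → 10 + 58 = 68 bp
Sorted largest to smallest: 68, 62 bp.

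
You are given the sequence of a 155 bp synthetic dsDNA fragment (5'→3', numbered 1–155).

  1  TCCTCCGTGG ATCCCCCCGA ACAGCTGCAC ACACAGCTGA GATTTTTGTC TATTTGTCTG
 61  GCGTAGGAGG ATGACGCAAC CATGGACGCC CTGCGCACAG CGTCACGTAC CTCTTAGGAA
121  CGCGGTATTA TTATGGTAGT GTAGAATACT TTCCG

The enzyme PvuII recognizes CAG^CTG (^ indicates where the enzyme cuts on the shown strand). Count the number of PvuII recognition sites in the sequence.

CAGCTG occurs starting at positions 22, 34.
PvuII cuts at 2 sites.

2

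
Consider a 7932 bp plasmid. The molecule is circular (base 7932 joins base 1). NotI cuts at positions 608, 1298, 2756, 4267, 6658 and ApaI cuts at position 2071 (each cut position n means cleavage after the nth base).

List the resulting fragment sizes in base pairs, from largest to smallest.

Combined cut positions (sorted): 608, 1298, 2071, 2756, 4267, 6658.
Circular molecule, 6 cuts → 6 fragments:
  1298 − 608 = 690 bp
  2071 − 1298 = 773 bp
  2756 − 2071 = 685 bp
  4267 − 2756 = 1511 bp
  6658 − 4267 = 2391 bp
  wrap: 7932 − 6658 + 608 = 1882 bp
Sorted largest to smallest: 2391, 1882, 1511, 773, 690, 685 bp.

2391, 1882, 1511, 773, 690, 685 bp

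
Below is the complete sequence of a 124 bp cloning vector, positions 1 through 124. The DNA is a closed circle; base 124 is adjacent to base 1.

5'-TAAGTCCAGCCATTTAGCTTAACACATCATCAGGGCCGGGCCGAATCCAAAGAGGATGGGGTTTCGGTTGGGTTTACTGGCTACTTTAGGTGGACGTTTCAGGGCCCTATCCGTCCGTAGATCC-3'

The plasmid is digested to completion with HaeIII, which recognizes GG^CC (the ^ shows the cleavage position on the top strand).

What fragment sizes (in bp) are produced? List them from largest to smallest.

HaeIII sites (GGCC) start at positions 34, 39, 103.
HaeIII cuts after base 2 of each site, so after positions 35, 40, 104.
Circular molecule, 3 cuts → 3 fragments:
  36–40 → 5 bp
  41–104 → 64 bp
  105–124 then 1–35 → 20 + 35 = 55 bp
Sorted largest to smallest: 64, 55, 5 bp.

64, 55, 5 bp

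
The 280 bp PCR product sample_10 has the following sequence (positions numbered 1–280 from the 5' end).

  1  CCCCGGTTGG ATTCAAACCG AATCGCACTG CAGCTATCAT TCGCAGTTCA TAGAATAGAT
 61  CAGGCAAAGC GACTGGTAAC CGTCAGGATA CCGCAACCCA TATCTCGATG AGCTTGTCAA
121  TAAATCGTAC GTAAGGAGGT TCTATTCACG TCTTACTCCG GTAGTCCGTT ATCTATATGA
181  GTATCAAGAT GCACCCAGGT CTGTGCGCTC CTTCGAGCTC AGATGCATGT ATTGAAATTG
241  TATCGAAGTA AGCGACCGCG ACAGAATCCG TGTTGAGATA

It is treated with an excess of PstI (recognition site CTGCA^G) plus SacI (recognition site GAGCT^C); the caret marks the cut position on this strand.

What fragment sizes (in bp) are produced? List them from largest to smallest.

The PstI site (CTGCAG) starts at position 28.
PstI cuts after base 5 of each site (before the last base), so after position 32.
The SacI site (GAGCTC) starts at position 215.
SacI cuts after base 5 of each site (before the last base), so after position 219.
Combined cut positions: 32, 219.
Linear molecule, 2 cuts → 3 fragments:
  1–32 → 32 bp
  33–219 → 187 bp
  220–280 → 61 bp
Sorted largest to smallest: 187, 61, 32 bp.

187, 61, 32 bp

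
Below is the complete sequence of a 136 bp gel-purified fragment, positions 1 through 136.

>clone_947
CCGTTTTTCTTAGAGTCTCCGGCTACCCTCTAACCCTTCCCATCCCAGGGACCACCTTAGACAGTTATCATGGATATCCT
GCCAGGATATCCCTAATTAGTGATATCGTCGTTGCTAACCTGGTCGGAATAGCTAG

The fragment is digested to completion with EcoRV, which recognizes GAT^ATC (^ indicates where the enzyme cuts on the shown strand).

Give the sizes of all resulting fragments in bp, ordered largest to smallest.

EcoRV sites (GATATC) start at positions 73, 86, 102.
EcoRV cuts after base 3 of each site, so after positions 75, 88, 104.
Linear molecule, 3 cuts → 4 fragments:
  1–75 → 75 bp
  76–88 → 13 bp
  89–104 → 16 bp
  105–136 → 32 bp
Sorted largest to smallest: 75, 32, 16, 13 bp.

75, 32, 16, 13 bp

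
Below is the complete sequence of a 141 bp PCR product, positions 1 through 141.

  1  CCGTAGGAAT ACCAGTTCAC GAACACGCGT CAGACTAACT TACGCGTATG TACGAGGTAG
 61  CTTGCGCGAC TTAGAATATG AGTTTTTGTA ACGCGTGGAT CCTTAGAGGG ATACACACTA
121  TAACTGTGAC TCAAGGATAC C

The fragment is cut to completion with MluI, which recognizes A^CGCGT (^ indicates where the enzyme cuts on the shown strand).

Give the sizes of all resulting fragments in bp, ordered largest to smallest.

MluI sites (ACGCGT) start at positions 25, 42, 91.
MluI cuts after the first base of each site, so after positions 25, 42, 91.
Linear molecule, 3 cuts → 4 fragments:
  1–25 → 25 bp
  26–42 → 17 bp
  43–91 → 49 bp
  92–141 → 50 bp
Sorted largest to smallest: 50, 49, 25, 17 bp.

50, 49, 25, 17 bp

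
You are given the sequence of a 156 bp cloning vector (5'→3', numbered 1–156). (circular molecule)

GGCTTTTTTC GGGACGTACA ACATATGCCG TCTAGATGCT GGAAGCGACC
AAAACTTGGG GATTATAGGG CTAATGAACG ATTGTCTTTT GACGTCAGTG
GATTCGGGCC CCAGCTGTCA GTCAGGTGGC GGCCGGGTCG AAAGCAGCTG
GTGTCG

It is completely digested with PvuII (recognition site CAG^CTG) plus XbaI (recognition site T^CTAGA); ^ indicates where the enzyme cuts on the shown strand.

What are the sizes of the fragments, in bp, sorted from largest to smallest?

83, 40, 33 bp

PvuII sites (CAGCTG) start at positions 112, 145.
PvuII cuts after base 3 of each site, so after positions 114, 147.
The XbaI site (TCTAGA) starts at position 31.
XbaI cuts after the first base of each site, so after position 31.
Combined cut positions: 31, 114, 147.
Circular molecule, 3 cuts → 3 fragments:
  32–114 → 83 bp
  115–147 → 33 bp
  148–156 then 1–31 → 9 + 31 = 40 bp
Sorted largest to smallest: 83, 40, 33 bp.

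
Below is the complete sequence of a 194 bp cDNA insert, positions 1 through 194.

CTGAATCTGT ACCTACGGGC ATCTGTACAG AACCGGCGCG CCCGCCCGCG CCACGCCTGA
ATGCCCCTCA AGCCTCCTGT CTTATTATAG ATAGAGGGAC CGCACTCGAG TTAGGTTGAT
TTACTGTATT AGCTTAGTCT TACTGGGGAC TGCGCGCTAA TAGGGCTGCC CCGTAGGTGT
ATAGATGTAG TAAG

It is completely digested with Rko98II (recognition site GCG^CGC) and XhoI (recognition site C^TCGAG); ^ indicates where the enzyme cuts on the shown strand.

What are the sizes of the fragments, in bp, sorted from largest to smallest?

Rko98II sites (GCGCGC) start at positions 36, 152.
Rko98II cuts after base 3 of each site, so after positions 38, 154.
The XhoI site (CTCGAG) starts at position 105.
XhoI cuts after the first base of each site, so after position 105.
Combined cut positions: 38, 105, 154.
Linear molecule, 3 cuts → 4 fragments:
  1–38 → 38 bp
  39–105 → 67 bp
  106–154 → 49 bp
  155–194 → 40 bp
Sorted largest to smallest: 67, 49, 40, 38 bp.

67, 49, 40, 38 bp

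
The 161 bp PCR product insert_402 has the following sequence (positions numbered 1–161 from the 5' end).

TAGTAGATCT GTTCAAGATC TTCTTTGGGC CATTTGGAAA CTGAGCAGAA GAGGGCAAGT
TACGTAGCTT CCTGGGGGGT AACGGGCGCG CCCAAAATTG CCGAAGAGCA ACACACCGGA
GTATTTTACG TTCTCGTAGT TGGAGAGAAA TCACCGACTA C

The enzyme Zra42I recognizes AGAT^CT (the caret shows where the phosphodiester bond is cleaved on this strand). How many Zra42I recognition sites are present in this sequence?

2

AGATCT occurs starting at positions 5, 16.
Zra42I cuts at 2 sites.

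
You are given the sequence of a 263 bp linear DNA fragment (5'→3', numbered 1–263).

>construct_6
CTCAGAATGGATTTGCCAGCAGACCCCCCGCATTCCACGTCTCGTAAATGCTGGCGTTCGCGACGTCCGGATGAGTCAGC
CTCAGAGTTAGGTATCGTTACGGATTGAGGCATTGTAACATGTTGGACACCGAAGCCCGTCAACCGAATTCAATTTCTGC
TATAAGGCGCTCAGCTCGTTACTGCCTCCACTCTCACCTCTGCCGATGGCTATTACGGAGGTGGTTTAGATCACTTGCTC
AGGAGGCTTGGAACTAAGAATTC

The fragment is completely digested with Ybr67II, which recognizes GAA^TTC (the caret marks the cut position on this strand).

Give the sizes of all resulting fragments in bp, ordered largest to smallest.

148, 112, 3 bp

Ybr67II sites (GAATTC) start at positions 146, 258.
Ybr67II cuts after base 3 of each site, so after positions 148, 260.
Linear molecule, 2 cuts → 3 fragments:
  1–148 → 148 bp
  149–260 → 112 bp
  261–263 → 3 bp
Sorted largest to smallest: 148, 112, 3 bp.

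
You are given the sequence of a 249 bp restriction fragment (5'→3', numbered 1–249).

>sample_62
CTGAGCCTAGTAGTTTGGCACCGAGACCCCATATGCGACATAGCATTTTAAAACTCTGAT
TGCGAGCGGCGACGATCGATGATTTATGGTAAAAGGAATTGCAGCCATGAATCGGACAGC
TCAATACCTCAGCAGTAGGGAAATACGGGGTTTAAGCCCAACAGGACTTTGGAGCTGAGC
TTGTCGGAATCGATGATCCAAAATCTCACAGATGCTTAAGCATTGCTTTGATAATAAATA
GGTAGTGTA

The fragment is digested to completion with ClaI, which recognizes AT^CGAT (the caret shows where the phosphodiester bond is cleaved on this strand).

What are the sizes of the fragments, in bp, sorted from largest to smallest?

ClaI sites (ATCGAT) start at positions 75, 189.
ClaI cuts after base 2 of each site, so after positions 76, 190.
Linear molecule, 2 cuts → 3 fragments:
  1–76 → 76 bp
  77–190 → 114 bp
  191–249 → 59 bp
Sorted largest to smallest: 114, 76, 59 bp.

114, 76, 59 bp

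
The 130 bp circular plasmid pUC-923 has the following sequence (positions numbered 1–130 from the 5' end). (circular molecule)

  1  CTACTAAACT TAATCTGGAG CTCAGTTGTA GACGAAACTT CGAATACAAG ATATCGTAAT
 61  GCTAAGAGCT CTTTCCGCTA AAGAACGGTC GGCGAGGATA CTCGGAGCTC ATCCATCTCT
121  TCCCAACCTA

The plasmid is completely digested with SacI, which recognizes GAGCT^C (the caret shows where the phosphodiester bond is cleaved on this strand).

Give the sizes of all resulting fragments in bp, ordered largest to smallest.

48, 43, 39 bp

SacI sites (GAGCTC) start at positions 18, 66, 105.
SacI cuts after base 5 of each site (before the last base), so after positions 22, 70, 109.
Circular molecule, 3 cuts → 3 fragments:
  23–70 → 48 bp
  71–109 → 39 bp
  110–130 then 1–22 → 21 + 22 = 43 bp
Sorted largest to smallest: 48, 43, 39 bp.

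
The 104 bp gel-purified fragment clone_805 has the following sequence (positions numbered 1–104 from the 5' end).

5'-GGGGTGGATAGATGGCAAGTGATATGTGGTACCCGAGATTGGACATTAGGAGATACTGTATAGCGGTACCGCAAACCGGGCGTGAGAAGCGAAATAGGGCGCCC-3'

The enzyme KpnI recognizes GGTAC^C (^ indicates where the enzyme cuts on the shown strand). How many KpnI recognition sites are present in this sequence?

2

GGTACC occurs starting at positions 28, 65.
KpnI cuts at 2 sites.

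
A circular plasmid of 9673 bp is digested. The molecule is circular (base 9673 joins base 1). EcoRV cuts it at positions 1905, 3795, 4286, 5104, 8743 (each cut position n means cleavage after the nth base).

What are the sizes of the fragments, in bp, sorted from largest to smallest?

3639, 2835, 1890, 818, 491 bp

Circular molecule, 5 cuts → 5 fragments:
  3795 − 1905 = 1890 bp
  4286 − 3795 = 491 bp
  5104 − 4286 = 818 bp
  8743 − 5104 = 3639 bp
  wrap: 9673 − 8743 + 1905 = 2835 bp
Sorted largest to smallest: 3639, 2835, 1890, 818, 491 bp.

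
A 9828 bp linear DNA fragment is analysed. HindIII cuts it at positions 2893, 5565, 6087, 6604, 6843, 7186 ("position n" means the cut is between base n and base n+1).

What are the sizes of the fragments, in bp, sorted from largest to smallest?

2893, 2672, 2642, 522, 517, 343, 239 bp

Linear molecule, 6 cuts → 7 fragments:
  2893 − 0 = 2893 bp
  5565 − 2893 = 2672 bp
  6087 − 5565 = 522 bp
  6604 − 6087 = 517 bp
  6843 − 6604 = 239 bp
  7186 − 6843 = 343 bp
  9828 − 7186 = 2642 bp
Sorted largest to smallest: 2893, 2672, 2642, 522, 517, 343, 239 bp.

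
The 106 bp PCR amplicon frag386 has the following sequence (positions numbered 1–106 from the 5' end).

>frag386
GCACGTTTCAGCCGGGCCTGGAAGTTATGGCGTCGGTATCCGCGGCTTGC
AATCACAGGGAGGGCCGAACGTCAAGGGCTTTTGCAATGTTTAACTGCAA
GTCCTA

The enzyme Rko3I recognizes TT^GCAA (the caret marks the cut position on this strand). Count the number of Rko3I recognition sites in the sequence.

TTGCAA occurs starting at positions 47, 82.
Rko3I cuts at 2 sites.

2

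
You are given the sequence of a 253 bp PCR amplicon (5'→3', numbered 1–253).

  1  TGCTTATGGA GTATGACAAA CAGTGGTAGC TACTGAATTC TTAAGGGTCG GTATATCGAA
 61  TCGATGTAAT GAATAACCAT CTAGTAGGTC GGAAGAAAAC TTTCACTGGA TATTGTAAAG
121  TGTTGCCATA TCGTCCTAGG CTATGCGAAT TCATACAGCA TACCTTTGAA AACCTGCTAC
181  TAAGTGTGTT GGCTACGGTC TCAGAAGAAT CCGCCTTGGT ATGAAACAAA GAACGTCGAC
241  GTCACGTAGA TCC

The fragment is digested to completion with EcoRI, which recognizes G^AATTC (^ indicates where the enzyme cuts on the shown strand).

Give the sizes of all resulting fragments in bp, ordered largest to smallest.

EcoRI sites (GAATTC) start at positions 35, 147.
EcoRI cuts after the first base of each site, so after positions 35, 147.
Linear molecule, 2 cuts → 3 fragments:
  1–35 → 35 bp
  36–147 → 112 bp
  148–253 → 106 bp
Sorted largest to smallest: 112, 106, 35 bp.

112, 106, 35 bp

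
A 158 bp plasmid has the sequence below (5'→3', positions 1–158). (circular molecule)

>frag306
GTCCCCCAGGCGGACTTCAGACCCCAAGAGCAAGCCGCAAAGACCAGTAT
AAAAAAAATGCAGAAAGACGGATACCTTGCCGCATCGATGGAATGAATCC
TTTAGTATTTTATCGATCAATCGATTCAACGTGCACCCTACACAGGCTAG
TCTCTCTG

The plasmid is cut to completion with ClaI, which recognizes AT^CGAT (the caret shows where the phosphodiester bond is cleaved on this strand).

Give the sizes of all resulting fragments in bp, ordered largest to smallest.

ClaI sites (ATCGAT) start at positions 84, 112, 120.
ClaI cuts after base 2 of each site, so after positions 85, 113, 121.
Circular molecule, 3 cuts → 3 fragments:
  86–113 → 28 bp
  114–121 → 8 bp
  122–158 then 1–85 → 37 + 85 = 122 bp
Sorted largest to smallest: 122, 28, 8 bp.

122, 28, 8 bp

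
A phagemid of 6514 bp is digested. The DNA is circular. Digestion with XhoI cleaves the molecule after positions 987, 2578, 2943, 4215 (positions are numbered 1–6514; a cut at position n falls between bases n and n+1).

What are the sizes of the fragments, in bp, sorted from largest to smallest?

Circular molecule, 4 cuts → 4 fragments:
  2578 − 987 = 1591 bp
  2943 − 2578 = 365 bp
  4215 − 2943 = 1272 bp
  wrap: 6514 − 4215 + 987 = 3286 bp
Sorted largest to smallest: 3286, 1591, 1272, 365 bp.

3286, 1591, 1272, 365 bp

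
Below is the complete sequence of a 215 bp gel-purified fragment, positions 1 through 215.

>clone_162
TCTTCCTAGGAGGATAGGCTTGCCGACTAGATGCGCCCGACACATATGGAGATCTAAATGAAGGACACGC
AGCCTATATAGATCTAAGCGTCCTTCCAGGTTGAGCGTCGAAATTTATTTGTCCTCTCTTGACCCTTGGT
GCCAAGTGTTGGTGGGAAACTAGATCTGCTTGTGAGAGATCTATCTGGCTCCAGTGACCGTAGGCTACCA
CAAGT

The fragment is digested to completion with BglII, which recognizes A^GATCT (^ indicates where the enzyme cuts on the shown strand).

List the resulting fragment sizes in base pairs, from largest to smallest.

82, 50, 38, 30, 15 bp

BglII sites (AGATCT) start at positions 50, 80, 162, 177.
BglII cuts after the first base of each site, so after positions 50, 80, 162, 177.
Linear molecule, 4 cuts → 5 fragments:
  1–50 → 50 bp
  51–80 → 30 bp
  81–162 → 82 bp
  163–177 → 15 bp
  178–215 → 38 bp
Sorted largest to smallest: 82, 50, 38, 30, 15 bp.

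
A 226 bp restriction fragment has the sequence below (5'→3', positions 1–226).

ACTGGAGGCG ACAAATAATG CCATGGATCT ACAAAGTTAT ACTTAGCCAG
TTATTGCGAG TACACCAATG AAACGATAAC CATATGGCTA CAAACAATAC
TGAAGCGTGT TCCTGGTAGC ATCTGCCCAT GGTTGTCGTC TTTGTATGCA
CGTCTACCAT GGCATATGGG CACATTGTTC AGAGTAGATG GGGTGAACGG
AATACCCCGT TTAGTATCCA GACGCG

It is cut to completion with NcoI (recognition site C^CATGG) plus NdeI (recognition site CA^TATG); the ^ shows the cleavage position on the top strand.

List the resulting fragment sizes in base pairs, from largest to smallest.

62, 61, 45, 30, 21, 7 bp

NcoI sites (CCATGG) start at positions 21, 127, 157.
NcoI cuts after the first base of each site, so after positions 21, 127, 157.
NdeI sites (CATATG) start at positions 81, 163.
NdeI cuts after base 2 of each site, so after positions 82, 164.
Combined cut positions: 21, 82, 127, 157, 164.
Linear molecule, 5 cuts → 6 fragments:
  1–21 → 21 bp
  22–82 → 61 bp
  83–127 → 45 bp
  128–157 → 30 bp
  158–164 → 7 bp
  165–226 → 62 bp
Sorted largest to smallest: 62, 61, 45, 30, 21, 7 bp.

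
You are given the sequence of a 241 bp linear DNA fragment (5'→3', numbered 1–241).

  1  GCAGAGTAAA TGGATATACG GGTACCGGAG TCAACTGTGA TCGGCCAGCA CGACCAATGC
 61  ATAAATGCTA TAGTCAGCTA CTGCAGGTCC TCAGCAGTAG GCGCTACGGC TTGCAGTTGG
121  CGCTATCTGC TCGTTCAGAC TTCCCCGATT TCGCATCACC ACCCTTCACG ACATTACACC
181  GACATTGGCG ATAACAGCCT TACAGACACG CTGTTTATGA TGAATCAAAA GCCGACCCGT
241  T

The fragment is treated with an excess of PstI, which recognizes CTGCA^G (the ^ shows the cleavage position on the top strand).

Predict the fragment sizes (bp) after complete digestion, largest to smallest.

156, 85 bp

The PstI site (CTGCAG) starts at position 81.
PstI cuts after base 5 of each site (before the last base), so after position 85.
Linear molecule, 1 cut → 2 fragments:
  1–85 → 85 bp
  86–241 → 156 bp
Sorted largest to smallest: 156, 85 bp.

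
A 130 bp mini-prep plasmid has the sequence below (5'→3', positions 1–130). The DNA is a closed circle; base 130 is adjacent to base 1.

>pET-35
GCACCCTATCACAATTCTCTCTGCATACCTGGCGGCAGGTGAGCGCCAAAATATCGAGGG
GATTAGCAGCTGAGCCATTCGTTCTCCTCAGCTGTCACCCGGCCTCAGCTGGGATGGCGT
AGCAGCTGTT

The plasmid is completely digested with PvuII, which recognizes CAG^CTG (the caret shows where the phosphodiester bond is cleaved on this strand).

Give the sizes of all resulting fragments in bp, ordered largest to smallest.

PvuII sites (CAGCTG) start at positions 67, 89, 106, 123.
PvuII cuts after base 3 of each site, so after positions 69, 91, 108, 125.
Circular molecule, 4 cuts → 4 fragments:
  70–91 → 22 bp
  92–108 → 17 bp
  109–125 → 17 bp
  126–130 then 1–69 → 5 + 69 = 74 bp
Sorted largest to smallest: 74, 22, 17, 17 bp.

74, 22, 17, 17 bp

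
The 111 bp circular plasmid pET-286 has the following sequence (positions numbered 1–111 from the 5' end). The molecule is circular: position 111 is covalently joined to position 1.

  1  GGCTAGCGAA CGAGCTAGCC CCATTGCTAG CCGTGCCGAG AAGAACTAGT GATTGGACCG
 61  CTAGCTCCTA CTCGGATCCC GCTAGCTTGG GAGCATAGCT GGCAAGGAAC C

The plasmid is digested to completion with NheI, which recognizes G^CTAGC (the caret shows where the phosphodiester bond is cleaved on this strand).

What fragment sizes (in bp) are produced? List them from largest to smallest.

34, 32, 21, 12, 12 bp

NheI sites (GCTAGC) start at positions 2, 14, 26, 60, 81.
NheI cuts after the first base of each site, so after positions 2, 14, 26, 60, 81.
Circular molecule, 5 cuts → 5 fragments:
  3–14 → 12 bp
  15–26 → 12 bp
  27–60 → 34 bp
  61–81 → 21 bp
  82–111 then 1–2 → 30 + 2 = 32 bp
Sorted largest to smallest: 34, 32, 21, 12, 12 bp.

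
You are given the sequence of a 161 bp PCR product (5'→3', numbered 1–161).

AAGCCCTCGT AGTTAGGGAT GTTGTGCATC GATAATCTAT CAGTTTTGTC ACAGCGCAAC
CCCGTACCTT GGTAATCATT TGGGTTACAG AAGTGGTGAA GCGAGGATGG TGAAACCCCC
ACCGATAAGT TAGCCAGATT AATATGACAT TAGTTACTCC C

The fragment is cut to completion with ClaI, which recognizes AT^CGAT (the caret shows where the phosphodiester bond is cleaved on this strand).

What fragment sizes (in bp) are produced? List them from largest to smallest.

132, 29 bp

The ClaI site (ATCGAT) starts at position 28.
ClaI cuts after base 2 of each site, so after position 29.
Linear molecule, 1 cut → 2 fragments:
  1–29 → 29 bp
  30–161 → 132 bp
Sorted largest to smallest: 132, 29 bp.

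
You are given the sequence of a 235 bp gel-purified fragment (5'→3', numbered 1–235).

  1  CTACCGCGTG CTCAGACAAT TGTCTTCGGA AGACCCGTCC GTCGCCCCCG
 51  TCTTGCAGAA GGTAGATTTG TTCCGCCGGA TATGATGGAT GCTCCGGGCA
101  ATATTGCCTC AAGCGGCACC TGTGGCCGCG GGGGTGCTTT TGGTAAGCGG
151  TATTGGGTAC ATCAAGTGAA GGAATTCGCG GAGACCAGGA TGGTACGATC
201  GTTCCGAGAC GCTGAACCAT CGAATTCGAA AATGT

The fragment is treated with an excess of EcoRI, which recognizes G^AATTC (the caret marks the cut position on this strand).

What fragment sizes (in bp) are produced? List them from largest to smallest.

172, 50, 13 bp

EcoRI sites (GAATTC) start at positions 172, 222.
EcoRI cuts after the first base of each site, so after positions 172, 222.
Linear molecule, 2 cuts → 3 fragments:
  1–172 → 172 bp
  173–222 → 50 bp
  223–235 → 13 bp
Sorted largest to smallest: 172, 50, 13 bp.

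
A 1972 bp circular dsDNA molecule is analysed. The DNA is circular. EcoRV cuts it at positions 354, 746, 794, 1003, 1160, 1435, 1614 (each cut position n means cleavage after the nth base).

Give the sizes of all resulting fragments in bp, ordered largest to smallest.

712, 392, 275, 209, 179, 157, 48 bp

Circular molecule, 7 cuts → 7 fragments:
  746 − 354 = 392 bp
  794 − 746 = 48 bp
  1003 − 794 = 209 bp
  1160 − 1003 = 157 bp
  1435 − 1160 = 275 bp
  1614 − 1435 = 179 bp
  wrap: 1972 − 1614 + 354 = 712 bp
Sorted largest to smallest: 712, 392, 275, 209, 179, 157, 48 bp.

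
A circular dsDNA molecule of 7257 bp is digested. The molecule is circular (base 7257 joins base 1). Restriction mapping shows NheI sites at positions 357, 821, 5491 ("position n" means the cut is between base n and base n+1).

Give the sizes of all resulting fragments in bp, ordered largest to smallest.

Circular molecule, 3 cuts → 3 fragments:
  821 − 357 = 464 bp
  5491 − 821 = 4670 bp
  wrap: 7257 − 5491 + 357 = 2123 bp
Sorted largest to smallest: 4670, 2123, 464 bp.

4670, 2123, 464 bp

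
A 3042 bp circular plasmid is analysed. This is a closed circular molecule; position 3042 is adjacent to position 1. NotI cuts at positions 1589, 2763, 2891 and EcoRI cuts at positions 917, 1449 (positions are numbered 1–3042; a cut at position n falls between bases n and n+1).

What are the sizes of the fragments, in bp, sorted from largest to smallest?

Combined cut positions (sorted): 917, 1449, 1589, 2763, 2891.
Circular molecule, 5 cuts → 5 fragments:
  1449 − 917 = 532 bp
  1589 − 1449 = 140 bp
  2763 − 1589 = 1174 bp
  2891 − 2763 = 128 bp
  wrap: 3042 − 2891 + 917 = 1068 bp
Sorted largest to smallest: 1174, 1068, 532, 140, 128 bp.

1174, 1068, 532, 140, 128 bp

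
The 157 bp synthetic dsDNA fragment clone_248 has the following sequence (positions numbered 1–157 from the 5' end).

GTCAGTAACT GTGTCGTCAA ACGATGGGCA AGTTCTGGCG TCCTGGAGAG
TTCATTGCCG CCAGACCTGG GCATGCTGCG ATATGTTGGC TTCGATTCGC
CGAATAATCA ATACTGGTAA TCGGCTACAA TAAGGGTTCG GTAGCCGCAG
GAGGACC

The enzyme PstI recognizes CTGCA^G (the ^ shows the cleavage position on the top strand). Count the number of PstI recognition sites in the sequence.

No occurrence of CTGCAG is present in the sequence.
PstI does not cut: 0 sites.

0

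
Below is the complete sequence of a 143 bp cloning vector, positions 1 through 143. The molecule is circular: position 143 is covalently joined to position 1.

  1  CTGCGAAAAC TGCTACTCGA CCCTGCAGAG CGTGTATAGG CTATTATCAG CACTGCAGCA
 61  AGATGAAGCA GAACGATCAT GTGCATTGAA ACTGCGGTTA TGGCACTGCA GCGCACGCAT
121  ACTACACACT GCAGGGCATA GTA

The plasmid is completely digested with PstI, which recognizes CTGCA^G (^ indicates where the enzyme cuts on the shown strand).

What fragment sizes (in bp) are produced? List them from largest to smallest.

PstI sites (CTGCAG) start at positions 23, 53, 106, 129.
PstI cuts after base 5 of each site (before the last base), so after positions 27, 57, 110, 133.
Circular molecule, 4 cuts → 4 fragments:
  28–57 → 30 bp
  58–110 → 53 bp
  111–133 → 23 bp
  134–143 then 1–27 → 10 + 27 = 37 bp
Sorted largest to smallest: 53, 37, 30, 23 bp.

53, 37, 30, 23 bp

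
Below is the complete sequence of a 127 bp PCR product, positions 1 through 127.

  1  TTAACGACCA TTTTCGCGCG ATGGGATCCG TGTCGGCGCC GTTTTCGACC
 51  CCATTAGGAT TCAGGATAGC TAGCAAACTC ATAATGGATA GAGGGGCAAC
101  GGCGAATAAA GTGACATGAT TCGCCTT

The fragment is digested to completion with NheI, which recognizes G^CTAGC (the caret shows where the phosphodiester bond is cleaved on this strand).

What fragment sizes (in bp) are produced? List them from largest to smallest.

69, 58 bp

The NheI site (GCTAGC) starts at position 69.
NheI cuts after the first base of each site, so after position 69.
Linear molecule, 1 cut → 2 fragments:
  1–69 → 69 bp
  70–127 → 58 bp
Sorted largest to smallest: 69, 58 bp.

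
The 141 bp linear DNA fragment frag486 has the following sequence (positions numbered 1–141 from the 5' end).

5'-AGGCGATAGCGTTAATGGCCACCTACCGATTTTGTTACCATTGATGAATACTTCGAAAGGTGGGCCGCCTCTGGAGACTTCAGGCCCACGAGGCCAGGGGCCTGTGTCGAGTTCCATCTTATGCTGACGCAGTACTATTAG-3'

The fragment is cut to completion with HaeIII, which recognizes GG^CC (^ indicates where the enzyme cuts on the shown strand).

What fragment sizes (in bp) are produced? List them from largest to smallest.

HaeIII sites (GGCC) start at positions 17, 63, 83, 92, 99.
HaeIII cuts after base 2 of each site, so after positions 18, 64, 84, 93, 100.
Linear molecule, 5 cuts → 6 fragments:
  1–18 → 18 bp
  19–64 → 46 bp
  65–84 → 20 bp
  85–93 → 9 bp
  94–100 → 7 bp
  101–141 → 41 bp
Sorted largest to smallest: 46, 41, 20, 18, 9, 7 bp.

46, 41, 20, 18, 9, 7 bp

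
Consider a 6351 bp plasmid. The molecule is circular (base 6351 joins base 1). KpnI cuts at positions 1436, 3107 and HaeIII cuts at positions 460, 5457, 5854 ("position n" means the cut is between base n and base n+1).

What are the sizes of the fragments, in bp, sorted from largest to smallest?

Combined cut positions (sorted): 460, 1436, 3107, 5457, 5854.
Circular molecule, 5 cuts → 5 fragments:
  1436 − 460 = 976 bp
  3107 − 1436 = 1671 bp
  5457 − 3107 = 2350 bp
  5854 − 5457 = 397 bp
  wrap: 6351 − 5854 + 460 = 957 bp
Sorted largest to smallest: 2350, 1671, 976, 957, 397 bp.

2350, 1671, 976, 957, 397 bp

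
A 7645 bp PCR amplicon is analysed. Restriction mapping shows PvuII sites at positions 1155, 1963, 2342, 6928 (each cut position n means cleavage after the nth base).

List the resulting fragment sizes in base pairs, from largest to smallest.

4586, 1155, 808, 717, 379 bp

Linear molecule, 4 cuts → 5 fragments:
  1155 − 0 = 1155 bp
  1963 − 1155 = 808 bp
  2342 − 1963 = 379 bp
  6928 − 2342 = 4586 bp
  7645 − 6928 = 717 bp
Sorted largest to smallest: 4586, 1155, 808, 717, 379 bp.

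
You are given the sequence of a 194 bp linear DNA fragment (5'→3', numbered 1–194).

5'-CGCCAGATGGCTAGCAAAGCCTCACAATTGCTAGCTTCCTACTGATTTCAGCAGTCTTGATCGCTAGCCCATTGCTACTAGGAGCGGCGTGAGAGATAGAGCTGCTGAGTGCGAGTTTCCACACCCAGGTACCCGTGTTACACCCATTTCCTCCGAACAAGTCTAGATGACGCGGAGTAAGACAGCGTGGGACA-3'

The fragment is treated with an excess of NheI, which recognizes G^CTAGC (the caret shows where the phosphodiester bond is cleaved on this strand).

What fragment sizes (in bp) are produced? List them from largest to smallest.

131, 33, 20, 10 bp

NheI sites (GCTAGC) start at positions 10, 30, 63.
NheI cuts after the first base of each site, so after positions 10, 30, 63.
Linear molecule, 3 cuts → 4 fragments:
  1–10 → 10 bp
  11–30 → 20 bp
  31–63 → 33 bp
  64–194 → 131 bp
Sorted largest to smallest: 131, 33, 20, 10 bp.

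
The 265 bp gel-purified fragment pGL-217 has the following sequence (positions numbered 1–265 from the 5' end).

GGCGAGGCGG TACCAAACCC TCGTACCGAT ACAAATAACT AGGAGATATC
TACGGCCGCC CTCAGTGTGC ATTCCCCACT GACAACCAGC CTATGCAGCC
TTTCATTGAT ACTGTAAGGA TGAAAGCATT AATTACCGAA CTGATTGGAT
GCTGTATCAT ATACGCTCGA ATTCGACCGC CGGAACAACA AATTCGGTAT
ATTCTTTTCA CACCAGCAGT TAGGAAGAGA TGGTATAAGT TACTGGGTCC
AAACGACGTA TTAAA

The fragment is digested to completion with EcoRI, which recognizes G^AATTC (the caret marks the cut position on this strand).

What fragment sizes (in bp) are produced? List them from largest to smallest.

The EcoRI site (GAATTC) starts at position 169.
EcoRI cuts after the first base of each site, so after position 169.
Linear molecule, 1 cut → 2 fragments:
  1–169 → 169 bp
  170–265 → 96 bp
Sorted largest to smallest: 169, 96 bp.

169, 96 bp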